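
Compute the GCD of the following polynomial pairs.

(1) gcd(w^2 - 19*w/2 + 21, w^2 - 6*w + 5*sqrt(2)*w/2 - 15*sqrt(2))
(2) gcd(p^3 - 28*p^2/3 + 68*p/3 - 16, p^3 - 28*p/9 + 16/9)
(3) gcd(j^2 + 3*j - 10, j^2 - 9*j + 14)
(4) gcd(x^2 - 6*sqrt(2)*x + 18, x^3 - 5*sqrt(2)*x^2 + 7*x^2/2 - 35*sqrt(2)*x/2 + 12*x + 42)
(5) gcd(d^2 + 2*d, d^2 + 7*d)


(1) = gcd((w - 6)*(w - 7/2), (w - 6)*(w + 5*sqrt(2)/2)) = w - 6
(2) = p - 4/3
(3) = gcd((j - 2)*(j + 5), (j - 7)*(j - 2)) = j - 2
(4) = gcd((x - 3*sqrt(2))^2, (x + 7/2)*(x - 3*sqrt(2))*(x - 2*sqrt(2))) = x - 3*sqrt(2)
(5) = d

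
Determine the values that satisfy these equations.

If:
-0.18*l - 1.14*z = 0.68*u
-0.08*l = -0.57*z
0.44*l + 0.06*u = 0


Then:
l = 0.00
u = 0.00
z = 0.00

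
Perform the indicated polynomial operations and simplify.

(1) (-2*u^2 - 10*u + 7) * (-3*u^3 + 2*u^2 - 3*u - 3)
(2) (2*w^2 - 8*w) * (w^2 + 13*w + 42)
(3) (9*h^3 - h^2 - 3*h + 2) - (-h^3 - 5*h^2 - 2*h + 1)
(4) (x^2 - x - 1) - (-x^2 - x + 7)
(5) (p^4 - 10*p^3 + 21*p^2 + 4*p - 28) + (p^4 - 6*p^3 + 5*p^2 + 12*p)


(1) = 6*u^5 + 26*u^4 - 35*u^3 + 50*u^2 + 9*u - 21
(2) = 2*w^4 + 18*w^3 - 20*w^2 - 336*w
(3) = 10*h^3 + 4*h^2 - h + 1
(4) = 2*x^2 - 8
(5) = 2*p^4 - 16*p^3 + 26*p^2 + 16*p - 28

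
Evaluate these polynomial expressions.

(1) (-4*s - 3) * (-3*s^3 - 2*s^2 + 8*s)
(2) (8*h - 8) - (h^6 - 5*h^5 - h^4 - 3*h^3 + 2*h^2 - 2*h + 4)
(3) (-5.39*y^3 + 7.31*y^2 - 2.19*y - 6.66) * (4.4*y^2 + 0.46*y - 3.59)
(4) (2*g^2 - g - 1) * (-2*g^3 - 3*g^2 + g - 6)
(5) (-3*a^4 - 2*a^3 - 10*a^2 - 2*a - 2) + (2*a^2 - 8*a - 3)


(1) = 12*s^4 + 17*s^3 - 26*s^2 - 24*s
(2) = -h^6 + 5*h^5 + h^4 + 3*h^3 - 2*h^2 + 10*h - 12
(3) = -23.716*y^5 + 29.6846*y^4 + 13.0767*y^3 - 56.5543*y^2 + 4.7985*y + 23.9094
(4) = -4*g^5 - 4*g^4 + 7*g^3 - 10*g^2 + 5*g + 6
(5) = -3*a^4 - 2*a^3 - 8*a^2 - 10*a - 5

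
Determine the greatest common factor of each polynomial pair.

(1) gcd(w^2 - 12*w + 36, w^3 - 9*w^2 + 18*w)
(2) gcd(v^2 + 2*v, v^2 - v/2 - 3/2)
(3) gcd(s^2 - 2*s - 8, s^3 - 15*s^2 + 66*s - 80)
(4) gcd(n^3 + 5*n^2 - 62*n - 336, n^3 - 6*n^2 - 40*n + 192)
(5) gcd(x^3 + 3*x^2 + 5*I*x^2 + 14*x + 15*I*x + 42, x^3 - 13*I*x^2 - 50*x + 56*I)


(1) = gcd((w - 6)^2, w*(w - 6)*(w - 3)) = w - 6
(2) = 1
(3) = gcd((s - 4)*(s + 2), (s - 8)*(s - 5)*(s - 2)) = 1
(4) = n^2 - 2*n - 48
(5) = x - 2*I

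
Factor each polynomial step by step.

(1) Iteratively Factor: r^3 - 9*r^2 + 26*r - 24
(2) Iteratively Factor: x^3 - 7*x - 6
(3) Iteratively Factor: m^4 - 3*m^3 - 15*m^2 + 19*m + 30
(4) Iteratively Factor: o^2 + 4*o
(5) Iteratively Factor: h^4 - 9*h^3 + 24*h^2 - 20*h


(1) = (r - 2)*(r^2 - 7*r + 12) = (r - 3)*(r - 2)*(r - 4)
(2) = (x + 2)*(x^2 - 2*x - 3) = (x - 3)*(x + 2)*(x + 1)
(3) = (m + 1)*(m^3 - 4*m^2 - 11*m + 30) = (m - 5)*(m + 1)*(m^2 + m - 6) = (m - 5)*(m + 1)*(m + 3)*(m - 2)
(4) = (o + 4)*(o)
(5) = (h - 2)*(h^3 - 7*h^2 + 10*h) = (h - 2)^2*(h^2 - 5*h) = h*(h - 2)^2*(h - 5)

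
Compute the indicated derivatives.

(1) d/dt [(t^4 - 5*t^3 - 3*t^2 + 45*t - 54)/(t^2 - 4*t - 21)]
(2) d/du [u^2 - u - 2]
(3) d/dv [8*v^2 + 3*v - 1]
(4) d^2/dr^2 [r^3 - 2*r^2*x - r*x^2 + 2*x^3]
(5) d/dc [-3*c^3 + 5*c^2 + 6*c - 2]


(1) = (2*t^3 - 29*t^2 + 112*t - 129)/(t^2 - 14*t + 49)
(2) = 2*u - 1
(3) = 16*v + 3
(4) = 6*r - 4*x
(5) = -9*c^2 + 10*c + 6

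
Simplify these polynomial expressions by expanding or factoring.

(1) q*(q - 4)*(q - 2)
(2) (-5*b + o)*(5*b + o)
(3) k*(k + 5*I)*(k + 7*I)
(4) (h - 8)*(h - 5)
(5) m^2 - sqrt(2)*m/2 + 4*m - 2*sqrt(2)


(1) = q^3 - 6*q^2 + 8*q
(2) = -25*b^2 + o^2
(3) = k^3 + 12*I*k^2 - 35*k
(4) = h^2 - 13*h + 40
(5) = (m + 4)*(m - sqrt(2)/2)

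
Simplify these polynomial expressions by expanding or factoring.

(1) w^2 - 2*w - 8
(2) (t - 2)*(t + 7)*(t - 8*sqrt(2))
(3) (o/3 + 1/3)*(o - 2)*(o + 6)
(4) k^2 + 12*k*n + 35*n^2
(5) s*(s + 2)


(1) = (w - 4)*(w + 2)
(2) = t^3 - 8*sqrt(2)*t^2 + 5*t^2 - 40*sqrt(2)*t - 14*t + 112*sqrt(2)
(3) = o^3/3 + 5*o^2/3 - 8*o/3 - 4
(4) = (k + 5*n)*(k + 7*n)
(5) = s^2 + 2*s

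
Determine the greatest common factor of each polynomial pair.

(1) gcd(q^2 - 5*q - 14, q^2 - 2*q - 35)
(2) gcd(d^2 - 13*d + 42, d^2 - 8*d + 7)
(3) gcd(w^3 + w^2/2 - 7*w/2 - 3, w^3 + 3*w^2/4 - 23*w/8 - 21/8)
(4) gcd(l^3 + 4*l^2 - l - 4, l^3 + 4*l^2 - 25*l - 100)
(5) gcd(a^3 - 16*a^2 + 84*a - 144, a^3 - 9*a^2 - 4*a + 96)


(1) = gcd((q - 7)*(q + 2), (q - 7)*(q + 5)) = q - 7
(2) = d - 7
(3) = w^2 + 5*w/2 + 3/2
(4) = l + 4
(5) = gcd((a - 6)^2*(a - 4), (a - 8)*(a - 4)*(a + 3)) = a - 4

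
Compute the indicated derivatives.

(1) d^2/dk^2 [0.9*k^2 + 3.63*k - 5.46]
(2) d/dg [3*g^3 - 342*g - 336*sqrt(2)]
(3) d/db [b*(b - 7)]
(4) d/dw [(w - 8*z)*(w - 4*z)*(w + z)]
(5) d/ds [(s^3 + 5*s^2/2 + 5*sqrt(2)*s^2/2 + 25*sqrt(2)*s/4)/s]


(1) = 1.80000000000000
(2) = 9*g^2 - 342
(3) = 2*b - 7
(4) = 3*w^2 - 22*w*z + 20*z^2
(5) = 2*s + 5/2 + 5*sqrt(2)/2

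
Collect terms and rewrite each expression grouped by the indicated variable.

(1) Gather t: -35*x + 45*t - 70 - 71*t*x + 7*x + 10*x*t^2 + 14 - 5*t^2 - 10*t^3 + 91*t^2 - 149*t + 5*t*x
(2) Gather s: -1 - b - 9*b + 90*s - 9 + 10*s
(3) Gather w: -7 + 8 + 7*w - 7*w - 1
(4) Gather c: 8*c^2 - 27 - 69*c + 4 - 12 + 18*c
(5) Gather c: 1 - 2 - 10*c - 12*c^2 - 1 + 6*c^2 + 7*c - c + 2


(1) = -10*t^3 + t^2*(10*x + 86) + t*(-66*x - 104) - 28*x - 56
(2) = -10*b + 100*s - 10
(3) = 0
(4) = 8*c^2 - 51*c - 35
(5) = -6*c^2 - 4*c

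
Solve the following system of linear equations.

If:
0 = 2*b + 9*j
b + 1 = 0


Then:
b = -1
j = 2/9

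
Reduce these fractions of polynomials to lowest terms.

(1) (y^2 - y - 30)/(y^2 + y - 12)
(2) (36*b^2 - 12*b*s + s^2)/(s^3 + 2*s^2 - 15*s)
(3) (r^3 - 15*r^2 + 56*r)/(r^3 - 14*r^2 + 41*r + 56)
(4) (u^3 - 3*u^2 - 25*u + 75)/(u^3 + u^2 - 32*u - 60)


(1) = (y^2 - y - 30)/(y^2 + y - 12)
(2) = (36*b^2 - 12*b*s + s^2)/(s^3 + 2*s^2 - 15*s)
(3) = r/(r + 1)
(4) = (u^2 - 8*u + 15)/(u^2 - 4*u - 12)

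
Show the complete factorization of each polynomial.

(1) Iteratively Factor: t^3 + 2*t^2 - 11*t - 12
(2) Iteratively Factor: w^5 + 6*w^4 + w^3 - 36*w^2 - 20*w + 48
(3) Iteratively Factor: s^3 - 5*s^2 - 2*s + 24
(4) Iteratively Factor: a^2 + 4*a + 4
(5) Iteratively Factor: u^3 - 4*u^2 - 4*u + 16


(1) = (t - 3)*(t^2 + 5*t + 4) = (t - 3)*(t + 1)*(t + 4)
(2) = (w - 2)*(w^4 + 8*w^3 + 17*w^2 - 2*w - 24) = (w - 2)*(w + 4)*(w^3 + 4*w^2 + w - 6) = (w - 2)*(w + 3)*(w + 4)*(w^2 + w - 2) = (w - 2)*(w + 2)*(w + 3)*(w + 4)*(w - 1)
(3) = (s - 3)*(s^2 - 2*s - 8) = (s - 3)*(s + 2)*(s - 4)
(4) = (a + 2)*(a + 2)
(5) = (u - 2)*(u^2 - 2*u - 8) = (u - 4)*(u - 2)*(u + 2)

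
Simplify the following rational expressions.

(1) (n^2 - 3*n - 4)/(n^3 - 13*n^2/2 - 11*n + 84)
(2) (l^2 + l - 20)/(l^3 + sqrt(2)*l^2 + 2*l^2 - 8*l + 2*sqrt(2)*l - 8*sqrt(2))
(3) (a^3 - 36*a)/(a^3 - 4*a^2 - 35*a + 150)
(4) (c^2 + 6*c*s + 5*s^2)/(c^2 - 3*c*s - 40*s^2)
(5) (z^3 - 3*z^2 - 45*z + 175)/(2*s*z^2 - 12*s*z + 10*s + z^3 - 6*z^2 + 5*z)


(1) = (2*n + 2)/(2*n^2 - 5*n - 42)
(2) = (l^2 + l - 20)/(l^3 + l^2*(sqrt(2) + 2) + l*(-8 + 2*sqrt(2)) - 8*sqrt(2))
(3) = (a^2 - 6*a)/(a^2 - 10*a + 25)
(4) = (-c - s)/(-c + 8*s)
(5) = (z^2 + 2*z - 35)/(2*s*z - 2*s + z^2 - z)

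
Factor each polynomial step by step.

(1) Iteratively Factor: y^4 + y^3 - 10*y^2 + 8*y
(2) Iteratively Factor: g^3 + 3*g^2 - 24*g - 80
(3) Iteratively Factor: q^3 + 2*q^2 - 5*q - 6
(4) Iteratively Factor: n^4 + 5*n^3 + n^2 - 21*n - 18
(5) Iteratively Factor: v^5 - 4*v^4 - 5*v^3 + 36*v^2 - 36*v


(1) = (y)*(y^3 + y^2 - 10*y + 8) = y*(y - 1)*(y^2 + 2*y - 8) = y*(y - 2)*(y - 1)*(y + 4)
(2) = (g - 5)*(g^2 + 8*g + 16) = (g - 5)*(g + 4)*(g + 4)
(3) = (q + 1)*(q^2 + q - 6) = (q - 2)*(q + 1)*(q + 3)
(4) = (n + 3)*(n^3 + 2*n^2 - 5*n - 6) = (n - 2)*(n + 3)*(n^2 + 4*n + 3) = (n - 2)*(n + 3)^2*(n + 1)
(5) = (v + 3)*(v^4 - 7*v^3 + 16*v^2 - 12*v) = (v - 2)*(v + 3)*(v^3 - 5*v^2 + 6*v) = (v - 3)*(v - 2)*(v + 3)*(v^2 - 2*v) = (v - 3)*(v - 2)^2*(v + 3)*(v)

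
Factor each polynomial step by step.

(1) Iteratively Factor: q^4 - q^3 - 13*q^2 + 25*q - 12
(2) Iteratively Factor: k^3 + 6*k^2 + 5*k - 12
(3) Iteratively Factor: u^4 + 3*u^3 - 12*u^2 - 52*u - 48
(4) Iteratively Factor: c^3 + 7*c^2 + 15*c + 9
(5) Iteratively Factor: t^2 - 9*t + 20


(1) = (q - 1)*(q^3 - 13*q + 12) = (q - 1)^2*(q^2 + q - 12) = (q - 3)*(q - 1)^2*(q + 4)
(2) = (k + 4)*(k^2 + 2*k - 3) = (k + 3)*(k + 4)*(k - 1)
(3) = (u + 2)*(u^3 + u^2 - 14*u - 24) = (u + 2)^2*(u^2 - u - 12) = (u + 2)^2*(u + 3)*(u - 4)
(4) = (c + 3)*(c^2 + 4*c + 3) = (c + 1)*(c + 3)*(c + 3)
(5) = (t - 4)*(t - 5)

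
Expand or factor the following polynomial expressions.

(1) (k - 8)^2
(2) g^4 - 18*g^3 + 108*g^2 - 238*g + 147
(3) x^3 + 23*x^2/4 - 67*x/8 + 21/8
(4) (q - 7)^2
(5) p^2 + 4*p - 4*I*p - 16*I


(1) = k^2 - 16*k + 64
(2) = (g - 7)^2*(g - 3)*(g - 1)
(3) = (x - 3/4)*(x - 1/2)*(x + 7)
(4) = q^2 - 14*q + 49
(5) = (p + 4)*(p - 4*I)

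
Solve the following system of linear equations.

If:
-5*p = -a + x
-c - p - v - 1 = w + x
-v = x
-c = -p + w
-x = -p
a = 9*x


Then:
No Solution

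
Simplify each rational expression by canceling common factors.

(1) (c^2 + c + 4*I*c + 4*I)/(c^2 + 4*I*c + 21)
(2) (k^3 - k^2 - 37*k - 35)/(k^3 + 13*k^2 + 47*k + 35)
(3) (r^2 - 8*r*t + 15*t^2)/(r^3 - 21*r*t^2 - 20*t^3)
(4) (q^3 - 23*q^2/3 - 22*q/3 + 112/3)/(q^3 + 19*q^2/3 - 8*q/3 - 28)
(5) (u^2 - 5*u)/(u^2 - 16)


(1) = (c^2 + c*(1 + 4*I) + 4*I)/(c^2 + 4*I*c + 21)
(2) = (k - 7)/(k + 7)
(3) = (r - 3*t)/(r^2 + 5*r*t + 4*t^2)
(4) = (q - 8)/(q + 6)
(5) = (u^2 - 5*u)/(u^2 - 16)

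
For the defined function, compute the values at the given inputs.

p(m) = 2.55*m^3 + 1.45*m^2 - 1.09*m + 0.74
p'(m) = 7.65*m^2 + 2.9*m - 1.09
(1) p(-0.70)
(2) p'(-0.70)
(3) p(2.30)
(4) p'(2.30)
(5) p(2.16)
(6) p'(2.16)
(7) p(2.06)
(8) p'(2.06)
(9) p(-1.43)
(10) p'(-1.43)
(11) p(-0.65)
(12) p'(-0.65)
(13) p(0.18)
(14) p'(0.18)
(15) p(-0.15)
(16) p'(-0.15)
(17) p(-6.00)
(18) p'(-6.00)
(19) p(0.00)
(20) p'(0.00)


(1) = 1.34
(2) = 0.63
(3) = 36.93
(4) = 46.05
(5) = 30.85
(6) = 40.87
(7) = 26.94
(8) = 37.35
(9) = -2.19
(10) = 10.41
(11) = 1.36
(12) = 0.26
(13) = 0.61
(14) = -0.32
(15) = 0.93
(16) = -1.35
(17) = -491.32
(18) = 256.91
(19) = 0.74
(20) = -1.09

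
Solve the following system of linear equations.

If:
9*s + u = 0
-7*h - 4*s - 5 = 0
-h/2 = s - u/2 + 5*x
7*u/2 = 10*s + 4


Then:
h = -383/581
s = -8/83
u = 72/83
x = 999/5810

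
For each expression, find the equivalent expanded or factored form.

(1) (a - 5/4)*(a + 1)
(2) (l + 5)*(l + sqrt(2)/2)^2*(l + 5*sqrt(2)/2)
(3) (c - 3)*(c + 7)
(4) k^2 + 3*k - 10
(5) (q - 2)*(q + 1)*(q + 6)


(1) = a^2 - a/4 - 5/4
(2) = l^4 + 7*sqrt(2)*l^3/2 + 5*l^3 + 11*l^2/2 + 35*sqrt(2)*l^2/2 + 5*sqrt(2)*l/4 + 55*l/2 + 25*sqrt(2)/4
(3) = c^2 + 4*c - 21
(4) = (k - 2)*(k + 5)
(5) = q^3 + 5*q^2 - 8*q - 12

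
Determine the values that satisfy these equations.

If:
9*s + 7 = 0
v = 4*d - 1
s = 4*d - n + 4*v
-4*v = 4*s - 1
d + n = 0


Then:
No Solution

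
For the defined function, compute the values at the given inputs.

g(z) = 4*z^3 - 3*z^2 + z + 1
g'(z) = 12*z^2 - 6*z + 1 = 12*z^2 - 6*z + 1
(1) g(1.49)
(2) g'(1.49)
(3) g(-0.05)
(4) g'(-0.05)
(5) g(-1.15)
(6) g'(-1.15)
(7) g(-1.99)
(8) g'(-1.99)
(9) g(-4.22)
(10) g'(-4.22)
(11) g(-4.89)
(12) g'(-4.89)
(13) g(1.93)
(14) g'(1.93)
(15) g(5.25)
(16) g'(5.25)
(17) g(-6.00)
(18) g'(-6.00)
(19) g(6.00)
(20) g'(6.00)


(1) = 9.06
(2) = 18.70
(3) = 0.94
(4) = 1.33
(5) = -10.20
(6) = 23.77
(7) = -44.39
(8) = 60.46
(9) = -357.25
(10) = 240.02
(11) = -543.35
(12) = 317.29
(13) = 20.51
(14) = 34.12
(15) = 502.38
(16) = 300.25
(17) = -977.00
(18) = 469.00
(19) = 763.00
(20) = 397.00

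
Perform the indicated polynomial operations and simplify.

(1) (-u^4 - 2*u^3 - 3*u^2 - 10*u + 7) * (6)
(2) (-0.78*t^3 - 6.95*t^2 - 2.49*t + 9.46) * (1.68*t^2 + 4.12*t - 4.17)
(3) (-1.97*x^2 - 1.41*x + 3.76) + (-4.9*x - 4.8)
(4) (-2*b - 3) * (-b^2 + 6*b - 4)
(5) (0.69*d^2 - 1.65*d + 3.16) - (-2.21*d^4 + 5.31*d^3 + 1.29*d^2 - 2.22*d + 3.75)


(1) = -6*u^4 - 12*u^3 - 18*u^2 - 60*u + 42
(2) = -1.3104*t^5 - 14.8896*t^4 - 29.5646*t^3 + 34.6155*t^2 + 49.3585*t - 39.4482
(3) = -1.97*x^2 - 6.31*x - 1.04
(4) = 2*b^3 - 9*b^2 - 10*b + 12
(5) = 2.21*d^4 - 5.31*d^3 - 0.6*d^2 + 0.57*d - 0.59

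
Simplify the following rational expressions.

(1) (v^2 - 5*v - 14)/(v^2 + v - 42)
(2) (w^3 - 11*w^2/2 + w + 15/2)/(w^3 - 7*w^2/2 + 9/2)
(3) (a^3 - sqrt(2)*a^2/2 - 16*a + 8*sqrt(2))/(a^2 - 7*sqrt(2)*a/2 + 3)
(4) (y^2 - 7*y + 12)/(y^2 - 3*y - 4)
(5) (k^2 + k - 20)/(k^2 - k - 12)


(1) = (v^2 - 5*v - 14)/(v^2 + v - 42)
(2) = (w - 5)/(w - 3)
(3) = (4*a^2 - 64)/(4*a - 12*sqrt(2))
(4) = (y - 3)/(y + 1)
(5) = (k + 5)/(k + 3)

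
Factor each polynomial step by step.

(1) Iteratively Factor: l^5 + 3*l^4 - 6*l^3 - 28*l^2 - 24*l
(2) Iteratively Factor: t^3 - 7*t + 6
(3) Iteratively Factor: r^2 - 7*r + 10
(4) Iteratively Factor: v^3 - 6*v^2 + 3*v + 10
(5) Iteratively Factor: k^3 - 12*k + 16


(1) = (l)*(l^4 + 3*l^3 - 6*l^2 - 28*l - 24) = l*(l + 2)*(l^3 + l^2 - 8*l - 12) = l*(l - 3)*(l + 2)*(l^2 + 4*l + 4) = l*(l - 3)*(l + 2)^2*(l + 2)
(2) = (t - 2)*(t^2 + 2*t - 3) = (t - 2)*(t + 3)*(t - 1)
(3) = (r - 2)*(r - 5)
(4) = (v - 5)*(v^2 - v - 2) = (v - 5)*(v + 1)*(v - 2)
(5) = (k - 2)*(k^2 + 2*k - 8) = (k - 2)^2*(k + 4)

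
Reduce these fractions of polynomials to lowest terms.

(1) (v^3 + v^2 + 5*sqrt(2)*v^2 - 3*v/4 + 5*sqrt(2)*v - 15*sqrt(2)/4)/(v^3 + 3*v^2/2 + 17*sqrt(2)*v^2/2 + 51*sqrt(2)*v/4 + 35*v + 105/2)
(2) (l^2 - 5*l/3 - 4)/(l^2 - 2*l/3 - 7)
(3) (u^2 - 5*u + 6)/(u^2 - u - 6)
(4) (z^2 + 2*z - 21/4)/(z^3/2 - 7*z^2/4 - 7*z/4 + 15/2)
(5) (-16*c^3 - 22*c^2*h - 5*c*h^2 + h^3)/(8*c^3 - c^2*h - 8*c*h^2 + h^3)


(1) = (16*v - 8)/(16*v + 56*sqrt(2))
(2) = (3*l + 4)/(3*l + 7)
(3) = (u - 2)/(u + 2)
(4) = (4*z^2 + 8*z - 21)/(2*z^3 - 7*z^2 - 7*z + 30)
(5) = (-2*c - h)/(c - h)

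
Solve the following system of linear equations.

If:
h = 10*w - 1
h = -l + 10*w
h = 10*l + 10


Then:
h = 20
l = 1
w = 21/10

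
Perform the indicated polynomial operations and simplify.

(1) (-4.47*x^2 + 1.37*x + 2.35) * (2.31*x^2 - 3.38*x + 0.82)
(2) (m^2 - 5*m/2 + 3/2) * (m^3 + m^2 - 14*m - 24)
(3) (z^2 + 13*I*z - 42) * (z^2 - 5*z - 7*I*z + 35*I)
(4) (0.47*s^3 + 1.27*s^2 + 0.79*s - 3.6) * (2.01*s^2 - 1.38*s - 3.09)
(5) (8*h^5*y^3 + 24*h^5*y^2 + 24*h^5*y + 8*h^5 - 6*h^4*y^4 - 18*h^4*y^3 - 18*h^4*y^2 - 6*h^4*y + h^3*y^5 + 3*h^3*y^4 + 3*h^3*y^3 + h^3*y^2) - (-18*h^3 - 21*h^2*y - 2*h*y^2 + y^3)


(1) = -10.3257*x^4 + 18.2733*x^3 - 2.8675*x^2 - 6.8196*x + 1.927
(2) = m^5 - 3*m^4/2 - 15*m^3 + 25*m^2/2 + 39*m - 36
(3) = z^4 - 5*z^3 + 6*I*z^3 + 49*z^2 - 30*I*z^2 - 245*z + 294*I*z - 1470*I
(4) = 0.9447*s^5 + 1.9041*s^4 - 1.617*s^3 - 12.2505*s^2 + 2.5269*s + 11.124
(5) = 8*h^5*y^3 + 24*h^5*y^2 + 24*h^5*y + 8*h^5 - 6*h^4*y^4 - 18*h^4*y^3 - 18*h^4*y^2 - 6*h^4*y + h^3*y^5 + 3*h^3*y^4 + 3*h^3*y^3 + h^3*y^2 + 18*h^3 + 21*h^2*y + 2*h*y^2 - y^3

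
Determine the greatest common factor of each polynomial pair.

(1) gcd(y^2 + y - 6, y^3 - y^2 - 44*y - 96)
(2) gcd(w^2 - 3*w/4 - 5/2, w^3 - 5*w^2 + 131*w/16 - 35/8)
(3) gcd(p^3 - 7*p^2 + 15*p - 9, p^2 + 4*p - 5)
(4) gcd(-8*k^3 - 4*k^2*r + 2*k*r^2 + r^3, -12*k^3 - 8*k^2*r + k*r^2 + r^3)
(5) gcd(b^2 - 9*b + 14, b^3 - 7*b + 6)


(1) = gcd((y - 2)*(y + 3), (y - 8)*(y + 3)*(y + 4)) = y + 3
(2) = w - 2
(3) = gcd((p - 3)^2*(p - 1), (p - 1)*(p + 5)) = p - 1
(4) = 4*k^2 + 4*k*r + r^2
(5) = gcd((b - 7)*(b - 2), (b - 2)*(b - 1)*(b + 3)) = b - 2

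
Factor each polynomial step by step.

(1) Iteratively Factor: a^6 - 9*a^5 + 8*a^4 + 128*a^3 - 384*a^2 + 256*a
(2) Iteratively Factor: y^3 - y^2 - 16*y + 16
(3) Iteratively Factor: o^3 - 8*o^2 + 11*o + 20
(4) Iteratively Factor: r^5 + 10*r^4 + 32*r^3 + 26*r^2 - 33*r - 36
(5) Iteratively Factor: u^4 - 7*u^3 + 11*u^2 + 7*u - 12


(1) = (a + 4)*(a^5 - 13*a^4 + 60*a^3 - 112*a^2 + 64*a) = a*(a + 4)*(a^4 - 13*a^3 + 60*a^2 - 112*a + 64) = a*(a - 1)*(a + 4)*(a^3 - 12*a^2 + 48*a - 64) = a*(a - 4)*(a - 1)*(a + 4)*(a^2 - 8*a + 16) = a*(a - 4)^2*(a - 1)*(a + 4)*(a - 4)
(2) = (y - 4)*(y^2 + 3*y - 4) = (y - 4)*(y + 4)*(y - 1)
(3) = (o - 5)*(o^2 - 3*o - 4) = (o - 5)*(o + 1)*(o - 4)
(4) = (r - 1)*(r^4 + 11*r^3 + 43*r^2 + 69*r + 36) = (r - 1)*(r + 3)*(r^3 + 8*r^2 + 19*r + 12) = (r - 1)*(r + 1)*(r + 3)*(r^2 + 7*r + 12) = (r - 1)*(r + 1)*(r + 3)^2*(r + 4)
(5) = (u - 3)*(u^3 - 4*u^2 - u + 4) = (u - 3)*(u + 1)*(u^2 - 5*u + 4) = (u - 3)*(u - 1)*(u + 1)*(u - 4)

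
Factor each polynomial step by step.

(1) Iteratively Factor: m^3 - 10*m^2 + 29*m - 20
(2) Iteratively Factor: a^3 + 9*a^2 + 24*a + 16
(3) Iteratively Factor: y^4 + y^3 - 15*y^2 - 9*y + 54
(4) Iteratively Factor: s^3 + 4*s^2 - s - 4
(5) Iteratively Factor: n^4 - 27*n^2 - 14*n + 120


(1) = (m - 1)*(m^2 - 9*m + 20) = (m - 5)*(m - 1)*(m - 4)
(2) = (a + 4)*(a^2 + 5*a + 4) = (a + 1)*(a + 4)*(a + 4)
(3) = (y + 3)*(y^3 - 2*y^2 - 9*y + 18) = (y + 3)^2*(y^2 - 5*y + 6) = (y - 2)*(y + 3)^2*(y - 3)
(4) = (s + 4)*(s^2 - 1) = (s - 1)*(s + 4)*(s + 1)
(5) = (n - 2)*(n^3 + 2*n^2 - 23*n - 60) = (n - 2)*(n + 3)*(n^2 - n - 20) = (n - 2)*(n + 3)*(n + 4)*(n - 5)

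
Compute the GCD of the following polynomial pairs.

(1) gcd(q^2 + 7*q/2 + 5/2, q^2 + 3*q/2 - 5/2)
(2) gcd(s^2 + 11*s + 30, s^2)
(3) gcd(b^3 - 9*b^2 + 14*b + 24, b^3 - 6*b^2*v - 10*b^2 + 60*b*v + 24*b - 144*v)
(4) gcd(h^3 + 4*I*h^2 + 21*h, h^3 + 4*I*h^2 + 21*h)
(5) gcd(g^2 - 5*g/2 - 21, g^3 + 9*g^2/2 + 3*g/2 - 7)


(1) = gcd((q + 1)*(q + 5/2), (q - 1)*(q + 5/2)) = q + 5/2
(2) = 1
(3) = b^2 - 10*b + 24
(4) = h^3 + 4*I*h^2 + 21*h
(5) = gcd((g - 6)*(g + 7/2), (g - 1)*(g + 2)*(g + 7/2)) = g + 7/2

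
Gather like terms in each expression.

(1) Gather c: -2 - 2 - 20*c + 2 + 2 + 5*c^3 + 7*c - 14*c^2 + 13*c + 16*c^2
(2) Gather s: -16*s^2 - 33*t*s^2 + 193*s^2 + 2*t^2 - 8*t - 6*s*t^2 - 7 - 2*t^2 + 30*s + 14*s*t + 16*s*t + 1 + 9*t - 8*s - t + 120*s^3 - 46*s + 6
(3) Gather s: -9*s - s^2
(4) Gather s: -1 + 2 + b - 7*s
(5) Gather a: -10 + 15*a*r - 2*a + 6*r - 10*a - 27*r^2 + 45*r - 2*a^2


(1) = 5*c^3 + 2*c^2
(2) = 120*s^3 + s^2*(177 - 33*t) + s*(-6*t^2 + 30*t - 24)
(3) = -s^2 - 9*s
(4) = b - 7*s + 1
(5) = -2*a^2 + a*(15*r - 12) - 27*r^2 + 51*r - 10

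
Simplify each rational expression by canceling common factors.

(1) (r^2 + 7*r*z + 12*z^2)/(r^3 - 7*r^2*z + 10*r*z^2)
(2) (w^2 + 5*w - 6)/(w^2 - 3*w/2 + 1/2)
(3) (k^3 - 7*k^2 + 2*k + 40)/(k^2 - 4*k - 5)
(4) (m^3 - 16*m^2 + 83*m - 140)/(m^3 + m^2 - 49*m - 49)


(1) = (r^2 + 7*r*z + 12*z^2)/(r^3 - 7*r^2*z + 10*r*z^2)
(2) = (2*w + 12)/(2*w - 1)
(3) = (k^2 - 2*k - 8)/(k + 1)
(4) = (m^2 - 9*m + 20)/(m^2 + 8*m + 7)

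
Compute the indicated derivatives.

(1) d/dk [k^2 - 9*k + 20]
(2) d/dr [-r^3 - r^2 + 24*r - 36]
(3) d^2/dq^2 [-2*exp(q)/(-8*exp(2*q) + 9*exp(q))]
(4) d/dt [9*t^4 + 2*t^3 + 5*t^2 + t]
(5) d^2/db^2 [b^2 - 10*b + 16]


(1) = 2*k - 9
(2) = -3*r^2 - 2*r + 24
(3) = (128*exp(q) + 144)*exp(q)/(512*exp(3*q) - 1728*exp(2*q) + 1944*exp(q) - 729)
(4) = 36*t^3 + 6*t^2 + 10*t + 1
(5) = 2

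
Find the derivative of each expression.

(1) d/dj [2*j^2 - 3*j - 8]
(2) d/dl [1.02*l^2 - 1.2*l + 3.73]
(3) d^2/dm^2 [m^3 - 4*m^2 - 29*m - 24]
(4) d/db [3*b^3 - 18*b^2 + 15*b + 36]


(1) = 4*j - 3
(2) = 2.04*l - 1.2
(3) = 6*m - 8
(4) = 9*b^2 - 36*b + 15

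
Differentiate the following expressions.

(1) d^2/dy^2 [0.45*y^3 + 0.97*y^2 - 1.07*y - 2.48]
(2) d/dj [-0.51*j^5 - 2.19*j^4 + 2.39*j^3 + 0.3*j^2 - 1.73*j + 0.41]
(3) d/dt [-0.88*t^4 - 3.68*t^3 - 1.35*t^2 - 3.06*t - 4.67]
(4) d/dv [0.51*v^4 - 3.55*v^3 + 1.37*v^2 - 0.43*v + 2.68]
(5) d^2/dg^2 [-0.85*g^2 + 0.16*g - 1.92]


(1) = 2.7*y + 1.94
(2) = -2.55*j^4 - 8.76*j^3 + 7.17*j^2 + 0.6*j - 1.73
(3) = -3.52*t^3 - 11.04*t^2 - 2.7*t - 3.06
(4) = 2.04*v^3 - 10.65*v^2 + 2.74*v - 0.43
(5) = -1.70000000000000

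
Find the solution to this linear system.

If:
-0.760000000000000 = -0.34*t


Then:
t = 2.24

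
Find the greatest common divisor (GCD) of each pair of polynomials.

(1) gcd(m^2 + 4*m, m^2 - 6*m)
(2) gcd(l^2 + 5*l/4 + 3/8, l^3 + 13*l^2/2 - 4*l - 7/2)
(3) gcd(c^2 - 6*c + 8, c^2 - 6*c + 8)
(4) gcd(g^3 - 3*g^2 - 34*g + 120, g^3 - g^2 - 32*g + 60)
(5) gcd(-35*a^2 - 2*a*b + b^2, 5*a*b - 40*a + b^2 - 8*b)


(1) = m
(2) = l + 1/2
(3) = gcd((c - 4)*(c - 2), (c - 4)*(c - 2)) = c^2 - 6*c + 8
(4) = g^2 + g - 30
(5) = gcd((-7*a + b)*(5*a + b), (5*a + b)*(b - 8)) = 5*a + b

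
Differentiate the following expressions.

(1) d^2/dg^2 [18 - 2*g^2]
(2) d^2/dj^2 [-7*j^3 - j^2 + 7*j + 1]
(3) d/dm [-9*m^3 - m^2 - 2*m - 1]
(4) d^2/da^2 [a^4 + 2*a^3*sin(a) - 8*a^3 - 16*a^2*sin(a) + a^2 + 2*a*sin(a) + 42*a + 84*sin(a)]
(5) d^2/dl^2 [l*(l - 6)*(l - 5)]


(1) = -4
(2) = -42*j - 2
(3) = -27*m^2 - 2*m - 2
(4) = -2*a^3*sin(a) + 16*a^2*sin(a) + 12*a^2*cos(a) + 12*a^2 + 10*a*sin(a) - 64*a*cos(a) - 48*a - 116*sin(a) + 4*cos(a) + 2
(5) = 6*l - 22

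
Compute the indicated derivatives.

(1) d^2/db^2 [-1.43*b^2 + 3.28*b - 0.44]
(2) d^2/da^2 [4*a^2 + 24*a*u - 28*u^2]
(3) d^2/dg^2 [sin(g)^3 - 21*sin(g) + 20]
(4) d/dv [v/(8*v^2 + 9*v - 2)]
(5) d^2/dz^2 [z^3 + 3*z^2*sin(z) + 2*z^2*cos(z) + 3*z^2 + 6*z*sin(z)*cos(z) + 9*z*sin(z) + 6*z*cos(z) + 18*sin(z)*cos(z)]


(1) = -2.86000000000000
(2) = 8
(3) = -9*sin(g)^3 + 27*sin(g)
(4) = (8*v^2 - v*(16*v + 9) + 9*v - 2)/(8*v^2 + 9*v - 2)^2
(5) = -3*z^2*sin(z) - 2*z^2*cos(z) - 17*z*sin(z) - 12*z*sin(2*z) + 6*z*cos(z) + 6*z - 6*sin(z) - 36*sin(2*z) + 22*cos(z) + 12*cos(2*z) + 6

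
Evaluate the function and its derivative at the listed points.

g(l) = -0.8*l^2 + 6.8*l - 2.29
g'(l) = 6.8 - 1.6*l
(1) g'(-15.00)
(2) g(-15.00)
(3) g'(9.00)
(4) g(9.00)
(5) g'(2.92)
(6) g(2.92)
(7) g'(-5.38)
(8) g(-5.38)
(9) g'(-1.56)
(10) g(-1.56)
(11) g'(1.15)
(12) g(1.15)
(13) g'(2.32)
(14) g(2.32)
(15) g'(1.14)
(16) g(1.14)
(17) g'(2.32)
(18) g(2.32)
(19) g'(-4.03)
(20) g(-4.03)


(1) = 30.80
(2) = -284.29
(3) = -7.60
(4) = -5.89
(5) = 2.13
(6) = 10.74
(7) = 15.41
(8) = -62.03
(9) = 9.30
(10) = -14.84
(11) = 4.96
(12) = 4.47
(13) = 3.09
(14) = 9.18
(15) = 4.98
(16) = 4.42
(17) = 3.09
(18) = 9.18
(19) = 13.25
(20) = -42.69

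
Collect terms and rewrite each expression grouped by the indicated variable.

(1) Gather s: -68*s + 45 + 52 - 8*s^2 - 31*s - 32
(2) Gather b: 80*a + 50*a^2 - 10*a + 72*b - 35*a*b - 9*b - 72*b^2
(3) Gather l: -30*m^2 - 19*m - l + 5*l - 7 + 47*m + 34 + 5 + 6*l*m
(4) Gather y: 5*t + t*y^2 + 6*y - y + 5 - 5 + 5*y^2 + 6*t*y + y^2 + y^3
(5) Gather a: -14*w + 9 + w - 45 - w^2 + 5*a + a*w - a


(1) = -8*s^2 - 99*s + 65
(2) = 50*a^2 + 70*a - 72*b^2 + b*(63 - 35*a)
(3) = l*(6*m + 4) - 30*m^2 + 28*m + 32
(4) = 5*t + y^3 + y^2*(t + 6) + y*(6*t + 5)
(5) = a*(w + 4) - w^2 - 13*w - 36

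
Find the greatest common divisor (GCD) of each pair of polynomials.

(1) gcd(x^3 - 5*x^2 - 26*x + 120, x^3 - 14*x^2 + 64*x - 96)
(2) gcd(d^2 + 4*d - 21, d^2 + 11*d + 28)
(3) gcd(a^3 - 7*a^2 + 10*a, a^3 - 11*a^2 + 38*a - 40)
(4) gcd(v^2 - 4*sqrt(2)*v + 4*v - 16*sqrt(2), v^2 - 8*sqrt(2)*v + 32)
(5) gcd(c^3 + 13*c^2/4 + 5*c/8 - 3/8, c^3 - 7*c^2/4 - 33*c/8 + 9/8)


(1) = gcd((x - 6)*(x - 4)*(x + 5), (x - 6)*(x - 4)^2) = x^2 - 10*x + 24
(2) = gcd((d - 3)*(d + 7), (d + 4)*(d + 7)) = d + 7
(3) = gcd(a*(a - 5)*(a - 2), (a - 5)*(a - 4)*(a - 2)) = a^2 - 7*a + 10
(4) = gcd((v + 4)*(v - 4*sqrt(2)), (v - 4*sqrt(2))^2) = v - 4*sqrt(2)
(5) = c - 1/4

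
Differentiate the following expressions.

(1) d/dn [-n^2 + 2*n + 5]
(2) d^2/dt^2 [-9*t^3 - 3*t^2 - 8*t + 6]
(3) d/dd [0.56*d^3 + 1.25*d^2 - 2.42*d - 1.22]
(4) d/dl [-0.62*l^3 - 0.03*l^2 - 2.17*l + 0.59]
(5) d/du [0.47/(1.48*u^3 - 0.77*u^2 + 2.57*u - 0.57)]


(1) = 2 - 2*n
(2) = -54*t - 6
(3) = 1.68*d^2 + 2.5*d - 2.42
(4) = -1.86*l^2 - 0.06*l - 2.17
(5) = (-2.0868*u^2 + 0.7238*u - 1.2079)/(1.48*u^3 - 0.77*u^2 + 2.57*u - 0.57)^2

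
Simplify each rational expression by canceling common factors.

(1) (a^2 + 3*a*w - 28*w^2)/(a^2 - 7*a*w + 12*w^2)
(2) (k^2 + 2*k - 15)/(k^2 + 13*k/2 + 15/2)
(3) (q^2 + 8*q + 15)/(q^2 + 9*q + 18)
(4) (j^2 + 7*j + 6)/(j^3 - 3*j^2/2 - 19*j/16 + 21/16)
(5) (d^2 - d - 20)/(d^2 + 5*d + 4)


(1) = (-a - 7*w)/(-a + 3*w)
(2) = (2*k - 6)/(2*k + 3)
(3) = (q + 5)/(q + 6)
(4) = (16*j + 96)/(16*j^2 - 40*j + 21)
(5) = (d - 5)/(d + 1)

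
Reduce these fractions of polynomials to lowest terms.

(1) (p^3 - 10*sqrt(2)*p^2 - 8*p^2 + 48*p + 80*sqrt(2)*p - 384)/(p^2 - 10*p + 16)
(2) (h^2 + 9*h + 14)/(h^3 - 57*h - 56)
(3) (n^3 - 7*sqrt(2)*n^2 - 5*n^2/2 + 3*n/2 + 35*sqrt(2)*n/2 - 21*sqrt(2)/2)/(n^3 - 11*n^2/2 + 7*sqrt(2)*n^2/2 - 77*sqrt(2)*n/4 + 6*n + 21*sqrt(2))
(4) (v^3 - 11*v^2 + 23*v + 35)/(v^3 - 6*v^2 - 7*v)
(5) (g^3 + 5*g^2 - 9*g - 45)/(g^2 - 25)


(1) = (p^2 - 10*sqrt(2)*p + 48)/(p - 2)
(2) = (h + 2)/(h^2 - 7*h - 8)
(3) = (8*n^2 + n*(-56*sqrt(2) - 8) + 56*sqrt(2))/(8*n^2 + n*(-32 + 28*sqrt(2)) - 112*sqrt(2))
(4) = (v - 5)/v
(5) = (g^2 - 9)/(g - 5)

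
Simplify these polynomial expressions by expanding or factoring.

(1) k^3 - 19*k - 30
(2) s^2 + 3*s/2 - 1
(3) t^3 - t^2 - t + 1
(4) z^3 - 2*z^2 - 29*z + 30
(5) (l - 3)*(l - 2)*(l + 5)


(1) = (k - 5)*(k + 2)*(k + 3)
(2) = (s - 1/2)*(s + 2)
(3) = (t - 1)^2*(t + 1)
(4) = (z - 6)*(z - 1)*(z + 5)
(5) = l^3 - 19*l + 30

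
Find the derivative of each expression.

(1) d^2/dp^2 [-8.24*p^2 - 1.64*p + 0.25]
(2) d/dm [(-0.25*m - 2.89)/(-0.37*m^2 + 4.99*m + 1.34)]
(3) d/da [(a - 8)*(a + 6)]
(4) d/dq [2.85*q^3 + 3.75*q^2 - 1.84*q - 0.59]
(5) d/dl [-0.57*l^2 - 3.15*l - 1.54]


(1) = -16.4800000000000
(2) = (-0.0925*m^2 - 2.1386*m + 14.0861)/(0.1369*m^4 - 3.6926*m^3 + 23.9085*m^2 + 13.3732*m + 1.7956)
(3) = 2*a - 2
(4) = 8.55*q^2 + 7.5*q - 1.84
(5) = -1.14*l - 3.15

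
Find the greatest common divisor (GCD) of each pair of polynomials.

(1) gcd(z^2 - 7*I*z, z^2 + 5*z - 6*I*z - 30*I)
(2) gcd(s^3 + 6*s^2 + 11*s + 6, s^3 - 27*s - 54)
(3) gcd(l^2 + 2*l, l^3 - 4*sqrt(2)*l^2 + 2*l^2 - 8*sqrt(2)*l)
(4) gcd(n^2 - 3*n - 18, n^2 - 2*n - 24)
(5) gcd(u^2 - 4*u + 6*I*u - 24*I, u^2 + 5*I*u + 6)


(1) = gcd(z*(z - 7*I), (z + 5)*(z - 6*I)) = 1
(2) = s + 3
(3) = gcd(l*(l + 2), l*(l + 2)*(l - 4*sqrt(2))) = l^2 + 2*l
(4) = n - 6
(5) = u + 6*I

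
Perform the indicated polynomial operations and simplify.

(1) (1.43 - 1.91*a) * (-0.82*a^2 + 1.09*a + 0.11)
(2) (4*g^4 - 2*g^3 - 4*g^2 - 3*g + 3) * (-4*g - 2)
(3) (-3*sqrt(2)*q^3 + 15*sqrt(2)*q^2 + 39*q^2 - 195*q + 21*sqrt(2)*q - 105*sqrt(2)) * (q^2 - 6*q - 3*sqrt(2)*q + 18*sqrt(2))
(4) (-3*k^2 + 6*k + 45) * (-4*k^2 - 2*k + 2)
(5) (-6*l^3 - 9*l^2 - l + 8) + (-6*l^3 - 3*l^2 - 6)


(1) = 1.5662*a^3 - 3.2545*a^2 + 1.3486*a + 0.1573
(2) = -16*g^5 + 20*g^3 + 20*g^2 - 6*g - 6
(3) = -3*sqrt(2)*q^5 + 33*sqrt(2)*q^4 + 57*q^4 - 627*q^3 - 186*sqrt(2)*q^3 + 1056*sqrt(2)*q^2 + 1584*q^2 - 2880*sqrt(2)*q + 1386*q - 3780
(4) = 12*k^4 - 18*k^3 - 198*k^2 - 78*k + 90
(5) = -12*l^3 - 12*l^2 - l + 2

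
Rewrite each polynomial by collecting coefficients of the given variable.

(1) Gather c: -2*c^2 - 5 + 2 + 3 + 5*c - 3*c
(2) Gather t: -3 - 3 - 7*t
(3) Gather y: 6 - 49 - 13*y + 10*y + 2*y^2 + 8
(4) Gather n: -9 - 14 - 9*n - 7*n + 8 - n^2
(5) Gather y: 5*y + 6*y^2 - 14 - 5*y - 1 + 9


(1) = -2*c^2 + 2*c
(2) = -7*t - 6
(3) = 2*y^2 - 3*y - 35
(4) = -n^2 - 16*n - 15
(5) = 6*y^2 - 6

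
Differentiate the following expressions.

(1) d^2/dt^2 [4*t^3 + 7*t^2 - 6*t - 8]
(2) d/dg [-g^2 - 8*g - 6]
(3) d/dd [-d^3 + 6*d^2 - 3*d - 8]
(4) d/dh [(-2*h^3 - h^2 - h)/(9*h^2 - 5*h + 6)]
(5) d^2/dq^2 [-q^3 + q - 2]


(1) = 24*t + 14
(2) = -2*g - 8
(3) = -3*d^2 + 12*d - 3
(4) = 2*(-9*h^4 + 10*h^3 - 11*h^2 - 6*h - 3)/(81*h^4 - 90*h^3 + 133*h^2 - 60*h + 36)
(5) = -6*q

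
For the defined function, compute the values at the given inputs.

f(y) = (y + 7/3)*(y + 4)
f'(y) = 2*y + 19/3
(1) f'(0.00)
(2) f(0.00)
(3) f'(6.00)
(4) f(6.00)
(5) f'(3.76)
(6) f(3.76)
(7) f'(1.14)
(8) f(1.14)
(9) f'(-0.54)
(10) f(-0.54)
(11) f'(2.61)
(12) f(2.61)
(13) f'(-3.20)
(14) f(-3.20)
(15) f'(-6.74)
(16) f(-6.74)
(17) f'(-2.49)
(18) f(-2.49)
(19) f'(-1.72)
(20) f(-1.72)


(1) = 6.33
(2) = 9.33
(3) = 18.33
(4) = 83.33
(5) = 13.85
(6) = 47.28
(7) = 8.61
(8) = 17.85
(9) = 5.25
(10) = 6.20
(11) = 11.55
(12) = 32.68
(13) = -0.07
(14) = -0.69
(15) = -7.15
(16) = 12.07
(17) = 1.35
(18) = -0.24
(19) = 2.89
(20) = 1.40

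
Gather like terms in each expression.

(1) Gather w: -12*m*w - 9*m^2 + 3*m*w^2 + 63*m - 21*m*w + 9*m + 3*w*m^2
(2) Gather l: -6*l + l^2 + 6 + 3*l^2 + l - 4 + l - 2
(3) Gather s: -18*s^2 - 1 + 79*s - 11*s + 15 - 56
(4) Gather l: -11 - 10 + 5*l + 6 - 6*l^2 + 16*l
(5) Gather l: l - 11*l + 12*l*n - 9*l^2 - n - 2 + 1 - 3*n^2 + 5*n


(1) = -9*m^2 + 3*m*w^2 + 72*m + w*(3*m^2 - 33*m)
(2) = 4*l^2 - 4*l
(3) = -18*s^2 + 68*s - 42
(4) = -6*l^2 + 21*l - 15
(5) = -9*l^2 + l*(12*n - 10) - 3*n^2 + 4*n - 1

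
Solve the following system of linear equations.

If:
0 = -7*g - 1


Then:
g = -1/7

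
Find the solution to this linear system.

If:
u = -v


Then:
u = -v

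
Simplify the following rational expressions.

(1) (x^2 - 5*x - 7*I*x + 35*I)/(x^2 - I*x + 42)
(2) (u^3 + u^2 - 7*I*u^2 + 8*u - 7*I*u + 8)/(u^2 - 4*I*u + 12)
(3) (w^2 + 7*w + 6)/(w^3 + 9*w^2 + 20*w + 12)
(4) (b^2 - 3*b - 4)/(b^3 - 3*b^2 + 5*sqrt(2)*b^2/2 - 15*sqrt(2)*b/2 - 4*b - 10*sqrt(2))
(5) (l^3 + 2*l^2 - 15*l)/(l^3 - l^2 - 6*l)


(1) = (x - 5)/(x + 6*I)
(2) = (u^3 + u^2*(1 - 7*I) + u*(8 - 7*I) + 8)/(u^2 - 4*I*u + 12)
(3) = 1/(w + 2)
(4) = 2/(2*b + 5*sqrt(2))
(5) = (l + 5)/(l + 2)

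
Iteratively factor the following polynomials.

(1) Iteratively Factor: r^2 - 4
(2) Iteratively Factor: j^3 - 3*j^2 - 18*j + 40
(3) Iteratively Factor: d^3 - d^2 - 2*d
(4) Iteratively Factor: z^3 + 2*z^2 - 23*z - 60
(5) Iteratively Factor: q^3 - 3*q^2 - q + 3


(1) = (r - 2)*(r + 2)
(2) = (j + 4)*(j^2 - 7*j + 10) = (j - 5)*(j + 4)*(j - 2)
(3) = (d + 1)*(d^2 - 2*d) = (d - 2)*(d + 1)*(d)
(4) = (z - 5)*(z^2 + 7*z + 12) = (z - 5)*(z + 3)*(z + 4)
(5) = (q - 1)*(q^2 - 2*q - 3) = (q - 3)*(q - 1)*(q + 1)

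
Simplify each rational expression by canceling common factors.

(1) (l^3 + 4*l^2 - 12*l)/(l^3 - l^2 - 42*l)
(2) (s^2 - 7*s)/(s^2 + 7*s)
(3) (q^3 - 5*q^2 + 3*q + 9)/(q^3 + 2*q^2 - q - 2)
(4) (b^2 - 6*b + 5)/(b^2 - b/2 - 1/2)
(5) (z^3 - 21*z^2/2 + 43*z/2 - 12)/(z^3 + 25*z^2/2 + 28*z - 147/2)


(1) = (l - 2)/(l - 7)
(2) = (s - 7)/(s + 7)
(3) = (q^2 - 6*q + 9)/(q^2 + q - 2)
(4) = (2*b - 10)/(2*b + 1)
(5) = (z^2 - 9*z + 8)/(z^2 + 14*z + 49)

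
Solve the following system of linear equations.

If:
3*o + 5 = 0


Then:
o = -5/3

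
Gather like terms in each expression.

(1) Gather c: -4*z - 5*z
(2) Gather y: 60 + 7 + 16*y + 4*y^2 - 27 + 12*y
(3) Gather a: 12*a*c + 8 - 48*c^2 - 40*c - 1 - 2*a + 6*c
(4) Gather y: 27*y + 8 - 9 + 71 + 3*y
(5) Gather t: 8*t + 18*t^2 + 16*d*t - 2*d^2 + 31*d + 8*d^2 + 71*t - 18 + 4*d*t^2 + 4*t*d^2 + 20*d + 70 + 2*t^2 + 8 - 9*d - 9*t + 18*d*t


(1) = -9*z
(2) = 4*y^2 + 28*y + 40
(3) = a*(12*c - 2) - 48*c^2 - 34*c + 7
(4) = 30*y + 70
(5) = 6*d^2 + 42*d + t^2*(4*d + 20) + t*(4*d^2 + 34*d + 70) + 60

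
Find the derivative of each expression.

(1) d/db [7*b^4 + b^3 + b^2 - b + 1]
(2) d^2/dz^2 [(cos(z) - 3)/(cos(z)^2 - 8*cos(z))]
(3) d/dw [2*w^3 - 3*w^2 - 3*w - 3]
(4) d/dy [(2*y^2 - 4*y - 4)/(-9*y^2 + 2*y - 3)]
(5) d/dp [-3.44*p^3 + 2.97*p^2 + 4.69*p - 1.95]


(1) = 28*b^3 + 3*b^2 + 2*b - 1
(2) = (-(cos(z) - 8)^2*cos(z)^3 + 2*(cos(z) - 8)*(12*cos(z) - 9*cos(2*z) + cos(3*z) + 2)*cos(z) + 8*(cos(z) - 4)^2*(cos(z) - 3)*sin(z)^2)/((cos(z) - 8)^3*cos(z)^3)
(3) = 6*w^2 - 6*w - 3
(4) = 4*(-8*y^2 - 21*y + 5)/(81*y^4 - 36*y^3 + 58*y^2 - 12*y + 9)
(5) = -10.32*p^2 + 5.94*p + 4.69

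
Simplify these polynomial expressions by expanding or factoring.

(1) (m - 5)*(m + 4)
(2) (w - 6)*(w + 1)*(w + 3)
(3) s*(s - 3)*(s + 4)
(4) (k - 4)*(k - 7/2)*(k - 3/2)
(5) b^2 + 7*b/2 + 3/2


(1) = m^2 - m - 20
(2) = w^3 - 2*w^2 - 21*w - 18
(3) = s^3 + s^2 - 12*s
(4) = k^3 - 9*k^2 + 101*k/4 - 21
(5) = (b + 1/2)*(b + 3)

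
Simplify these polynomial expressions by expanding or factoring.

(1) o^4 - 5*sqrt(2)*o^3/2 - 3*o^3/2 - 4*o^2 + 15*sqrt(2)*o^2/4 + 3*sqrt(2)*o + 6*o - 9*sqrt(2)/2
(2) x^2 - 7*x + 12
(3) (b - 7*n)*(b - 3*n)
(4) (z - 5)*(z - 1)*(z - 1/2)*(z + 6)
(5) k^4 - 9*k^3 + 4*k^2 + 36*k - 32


(1) = (o - 3/2)*(o - 3*sqrt(2))*(o - sqrt(2)/2)*(o + sqrt(2))
(2) = (x - 4)*(x - 3)
(3) = b^2 - 10*b*n + 21*n^2
(4) = z^4 - z^3/2 - 31*z^2 + 91*z/2 - 15
(5) = (k - 8)*(k - 2)*(k - 1)*(k + 2)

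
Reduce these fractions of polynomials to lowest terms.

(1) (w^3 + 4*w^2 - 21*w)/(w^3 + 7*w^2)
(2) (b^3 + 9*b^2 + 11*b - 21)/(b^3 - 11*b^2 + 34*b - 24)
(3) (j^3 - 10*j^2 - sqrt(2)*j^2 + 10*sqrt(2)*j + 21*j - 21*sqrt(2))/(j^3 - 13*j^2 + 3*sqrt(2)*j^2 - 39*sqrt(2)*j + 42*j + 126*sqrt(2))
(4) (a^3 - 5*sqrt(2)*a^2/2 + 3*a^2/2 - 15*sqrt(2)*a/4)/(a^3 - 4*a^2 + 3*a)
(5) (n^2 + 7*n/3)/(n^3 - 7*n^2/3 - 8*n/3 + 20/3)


(1) = (w - 3)/w
(2) = (b^2 + 10*b + 21)/(b^2 - 10*b + 24)
(3) = (j^2 + j*(-3 - sqrt(2)) + 3*sqrt(2))/(j^2 + j*(-6 + 3*sqrt(2)) - 18*sqrt(2))
(4) = (4*a^2 + a*(6 - 10*sqrt(2)) - 15*sqrt(2))/(4*a^2 - 16*a + 12)
(5) = (3*n^2 + 7*n)/(3*n^3 - 7*n^2 - 8*n + 20)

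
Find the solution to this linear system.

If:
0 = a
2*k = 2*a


Then:
a = 0
k = 0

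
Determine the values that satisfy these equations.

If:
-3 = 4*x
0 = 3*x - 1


Then:
No Solution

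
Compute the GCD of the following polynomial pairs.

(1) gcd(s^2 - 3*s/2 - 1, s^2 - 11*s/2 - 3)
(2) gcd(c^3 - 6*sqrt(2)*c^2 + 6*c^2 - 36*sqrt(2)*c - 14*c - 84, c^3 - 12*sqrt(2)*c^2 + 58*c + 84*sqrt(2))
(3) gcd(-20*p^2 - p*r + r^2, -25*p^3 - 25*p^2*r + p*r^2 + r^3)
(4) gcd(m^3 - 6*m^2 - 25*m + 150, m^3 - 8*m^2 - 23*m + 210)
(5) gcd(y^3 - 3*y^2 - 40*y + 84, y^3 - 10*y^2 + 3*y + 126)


(1) = s + 1/2
(2) = gcd((c + 6)*(c - 7*sqrt(2))*(c + sqrt(2)), (c - 7*sqrt(2))*(c - 6*sqrt(2))*(c + sqrt(2))) = c^2 - 6*sqrt(2)*c - 14
(3) = 5*p - r
(4) = m^2 - m - 30
(5) = gcd((y - 7)*(y - 2)*(y + 6), (y - 7)*(y - 6)*(y + 3)) = y - 7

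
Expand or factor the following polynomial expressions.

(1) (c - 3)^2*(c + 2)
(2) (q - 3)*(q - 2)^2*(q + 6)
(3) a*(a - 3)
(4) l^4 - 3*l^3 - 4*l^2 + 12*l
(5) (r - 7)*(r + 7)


(1) = c^3 - 4*c^2 - 3*c + 18
(2) = q^4 - q^3 - 26*q^2 + 84*q - 72
(3) = a^2 - 3*a
(4) = l*(l - 3)*(l - 2)*(l + 2)
(5) = r^2 - 49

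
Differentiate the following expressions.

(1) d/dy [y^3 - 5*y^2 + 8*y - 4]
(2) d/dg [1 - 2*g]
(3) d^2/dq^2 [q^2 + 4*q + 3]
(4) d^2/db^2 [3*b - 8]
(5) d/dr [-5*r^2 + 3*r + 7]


(1) = 3*y^2 - 10*y + 8
(2) = -2
(3) = 2
(4) = 0
(5) = 3 - 10*r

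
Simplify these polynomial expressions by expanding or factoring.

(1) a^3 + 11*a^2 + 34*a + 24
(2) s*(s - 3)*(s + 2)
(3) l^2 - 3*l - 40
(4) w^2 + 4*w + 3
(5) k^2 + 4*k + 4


(1) = (a + 1)*(a + 4)*(a + 6)
(2) = s^3 - s^2 - 6*s
(3) = (l - 8)*(l + 5)
(4) = (w + 1)*(w + 3)
(5) = (k + 2)^2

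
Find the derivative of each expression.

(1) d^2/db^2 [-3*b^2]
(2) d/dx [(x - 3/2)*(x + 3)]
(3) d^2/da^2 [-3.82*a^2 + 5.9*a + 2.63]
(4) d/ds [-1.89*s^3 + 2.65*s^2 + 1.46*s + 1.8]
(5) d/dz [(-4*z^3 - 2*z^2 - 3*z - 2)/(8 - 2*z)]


(1) = -6
(2) = 2*x + 3/2
(3) = -7.64000000000000
(4) = -5.67*s^2 + 5.3*s + 1.46
(5) = (4*z^3 - 23*z^2 - 8*z - 7)/(z^2 - 8*z + 16)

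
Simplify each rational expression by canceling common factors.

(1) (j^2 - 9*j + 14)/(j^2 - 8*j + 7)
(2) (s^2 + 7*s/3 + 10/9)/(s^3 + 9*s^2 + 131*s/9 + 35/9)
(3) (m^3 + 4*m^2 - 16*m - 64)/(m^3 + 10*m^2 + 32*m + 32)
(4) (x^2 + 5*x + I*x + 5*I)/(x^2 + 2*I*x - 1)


(1) = (j - 2)/(j - 1)
(2) = (3*s + 2)/(3*s^2 + 22*s + 7)
(3) = (m - 4)/(m + 2)
(4) = (x + 5)/(x + I)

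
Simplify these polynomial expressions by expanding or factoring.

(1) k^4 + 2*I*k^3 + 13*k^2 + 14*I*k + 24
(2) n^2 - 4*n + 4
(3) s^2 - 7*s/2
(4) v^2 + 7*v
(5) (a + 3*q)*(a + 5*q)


(1) = (k - 3*I)*(k - I)*(k + 2*I)*(k + 4*I)
(2) = (n - 2)^2
(3) = s*(s - 7/2)
(4) = v*(v + 7)
(5) = a^2 + 8*a*q + 15*q^2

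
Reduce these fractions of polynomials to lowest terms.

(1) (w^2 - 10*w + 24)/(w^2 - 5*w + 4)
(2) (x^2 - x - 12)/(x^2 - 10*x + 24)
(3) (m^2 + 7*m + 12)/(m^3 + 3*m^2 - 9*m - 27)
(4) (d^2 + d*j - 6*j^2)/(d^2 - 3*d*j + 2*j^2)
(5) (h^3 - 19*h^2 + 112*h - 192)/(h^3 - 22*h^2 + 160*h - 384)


(1) = (w - 6)/(w - 1)
(2) = (x + 3)/(x - 6)
(3) = (m + 4)/(m^2 - 9)
(4) = (d + 3*j)/(d - j)
(5) = (h - 3)/(h - 6)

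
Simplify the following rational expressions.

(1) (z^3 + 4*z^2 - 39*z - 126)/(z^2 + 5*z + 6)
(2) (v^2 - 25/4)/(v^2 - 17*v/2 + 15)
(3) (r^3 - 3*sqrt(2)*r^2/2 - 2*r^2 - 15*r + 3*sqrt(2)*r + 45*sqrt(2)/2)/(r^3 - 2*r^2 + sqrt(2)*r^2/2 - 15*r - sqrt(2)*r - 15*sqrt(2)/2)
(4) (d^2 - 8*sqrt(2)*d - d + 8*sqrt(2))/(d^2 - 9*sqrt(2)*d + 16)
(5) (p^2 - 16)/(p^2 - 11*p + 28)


(1) = (z^2 + z - 42)/(z + 2)
(2) = (2*v + 5)/(2*v - 12)
(3) = (4*r - 6*sqrt(2))/(4*r + 2*sqrt(2))
(4) = (d - 1)/(d - sqrt(2))
(5) = (p + 4)/(p - 7)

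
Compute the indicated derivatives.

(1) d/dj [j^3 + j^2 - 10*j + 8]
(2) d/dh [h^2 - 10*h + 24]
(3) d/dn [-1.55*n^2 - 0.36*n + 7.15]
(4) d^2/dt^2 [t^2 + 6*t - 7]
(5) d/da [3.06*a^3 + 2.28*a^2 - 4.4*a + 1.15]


(1) = 3*j^2 + 2*j - 10
(2) = 2*h - 10
(3) = -3.1*n - 0.36
(4) = 2
(5) = 9.18*a^2 + 4.56*a - 4.4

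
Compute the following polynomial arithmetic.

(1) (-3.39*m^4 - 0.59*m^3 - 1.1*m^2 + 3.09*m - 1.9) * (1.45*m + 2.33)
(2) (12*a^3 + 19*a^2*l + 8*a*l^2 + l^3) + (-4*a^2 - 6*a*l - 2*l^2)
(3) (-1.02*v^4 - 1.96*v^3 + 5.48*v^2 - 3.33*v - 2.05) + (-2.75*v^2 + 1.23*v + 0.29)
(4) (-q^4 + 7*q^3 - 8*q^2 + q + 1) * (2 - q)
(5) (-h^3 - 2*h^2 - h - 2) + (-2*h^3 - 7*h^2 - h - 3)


(1) = -4.9155*m^5 - 8.7542*m^4 - 2.9697*m^3 + 1.9175*m^2 + 4.4447*m - 4.427
(2) = 12*a^3 + 19*a^2*l - 4*a^2 + 8*a*l^2 - 6*a*l + l^3 - 2*l^2
(3) = -1.02*v^4 - 1.96*v^3 + 2.73*v^2 - 2.1*v - 1.76
(4) = q^5 - 9*q^4 + 22*q^3 - 17*q^2 + q + 2
(5) = -3*h^3 - 9*h^2 - 2*h - 5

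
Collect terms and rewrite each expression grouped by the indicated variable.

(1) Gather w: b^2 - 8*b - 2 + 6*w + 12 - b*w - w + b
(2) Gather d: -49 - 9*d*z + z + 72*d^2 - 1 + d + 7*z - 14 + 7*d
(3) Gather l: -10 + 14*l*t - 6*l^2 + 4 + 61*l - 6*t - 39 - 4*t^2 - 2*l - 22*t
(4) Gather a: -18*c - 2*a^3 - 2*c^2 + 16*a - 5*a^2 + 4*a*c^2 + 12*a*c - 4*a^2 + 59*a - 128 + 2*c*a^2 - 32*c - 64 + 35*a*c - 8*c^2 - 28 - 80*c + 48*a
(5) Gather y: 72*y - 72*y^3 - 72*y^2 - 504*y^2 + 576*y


(1) = b^2 - 7*b + w*(5 - b) + 10
(2) = 72*d^2 + d*(8 - 9*z) + 8*z - 64
(3) = -6*l^2 + l*(14*t + 59) - 4*t^2 - 28*t - 45
(4) = -2*a^3 + a^2*(2*c - 9) + a*(4*c^2 + 47*c + 123) - 10*c^2 - 130*c - 220
(5) = -72*y^3 - 576*y^2 + 648*y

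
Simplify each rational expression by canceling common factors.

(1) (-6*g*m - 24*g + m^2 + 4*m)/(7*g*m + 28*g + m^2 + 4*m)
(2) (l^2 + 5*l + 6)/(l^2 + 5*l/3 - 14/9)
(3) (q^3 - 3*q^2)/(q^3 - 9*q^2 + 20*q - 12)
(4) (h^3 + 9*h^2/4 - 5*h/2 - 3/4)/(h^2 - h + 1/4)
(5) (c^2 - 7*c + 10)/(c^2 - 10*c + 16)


(1) = (-6*g + m)/(7*g + m)
(2) = (9*l^2 + 45*l + 54)/(9*l^2 + 15*l - 14)
(3) = (q^3 - 3*q^2)/(q^3 - 9*q^2 + 20*q - 12)
(4) = (4*h^3 + 9*h^2 - 10*h - 3)/(4*h^2 - 4*h + 1)
(5) = (c - 5)/(c - 8)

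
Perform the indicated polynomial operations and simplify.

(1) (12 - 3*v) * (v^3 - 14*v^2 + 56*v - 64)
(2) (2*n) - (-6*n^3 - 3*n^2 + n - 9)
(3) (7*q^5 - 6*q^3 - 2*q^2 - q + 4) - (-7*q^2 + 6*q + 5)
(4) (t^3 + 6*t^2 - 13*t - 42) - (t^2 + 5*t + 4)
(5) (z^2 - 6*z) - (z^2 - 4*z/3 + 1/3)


(1) = -3*v^4 + 54*v^3 - 336*v^2 + 864*v - 768
(2) = 6*n^3 + 3*n^2 + n + 9
(3) = 7*q^5 - 6*q^3 + 5*q^2 - 7*q - 1
(4) = t^3 + 5*t^2 - 18*t - 46
(5) = -14*z/3 - 1/3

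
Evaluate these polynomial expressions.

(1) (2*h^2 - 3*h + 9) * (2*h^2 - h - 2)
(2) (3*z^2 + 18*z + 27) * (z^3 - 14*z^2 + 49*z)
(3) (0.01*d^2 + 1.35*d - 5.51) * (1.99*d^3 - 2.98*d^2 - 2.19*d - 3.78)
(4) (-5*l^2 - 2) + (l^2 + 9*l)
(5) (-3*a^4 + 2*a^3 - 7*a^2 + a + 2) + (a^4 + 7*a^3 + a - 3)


(1) = 4*h^4 - 8*h^3 + 17*h^2 - 3*h - 18
(2) = 3*z^5 - 24*z^4 - 78*z^3 + 504*z^2 + 1323*z
(3) = 0.0199*d^5 + 2.6567*d^4 - 15.0098*d^3 + 13.4255*d^2 + 6.9639*d + 20.8278
(4) = -4*l^2 + 9*l - 2
(5) = -2*a^4 + 9*a^3 - 7*a^2 + 2*a - 1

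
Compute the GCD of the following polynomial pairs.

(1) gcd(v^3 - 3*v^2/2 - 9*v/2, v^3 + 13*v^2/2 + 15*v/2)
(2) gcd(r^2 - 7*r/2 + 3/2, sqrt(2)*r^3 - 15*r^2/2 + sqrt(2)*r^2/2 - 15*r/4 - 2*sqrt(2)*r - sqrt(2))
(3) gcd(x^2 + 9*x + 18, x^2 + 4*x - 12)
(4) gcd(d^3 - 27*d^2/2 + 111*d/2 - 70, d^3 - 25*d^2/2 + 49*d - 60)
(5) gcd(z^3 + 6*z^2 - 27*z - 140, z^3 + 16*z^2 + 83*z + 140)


(1) = gcd(v*(v - 3)*(v + 3/2), v*(v + 3/2)*(v + 5)) = v^2 + 3*v/2
(2) = 1
(3) = x + 6
(4) = gcd((d - 7)*(d - 4)*(d - 5/2), (d - 6)*(d - 4)*(d - 5/2)) = d^2 - 13*d/2 + 10
(5) = z^2 + 11*z + 28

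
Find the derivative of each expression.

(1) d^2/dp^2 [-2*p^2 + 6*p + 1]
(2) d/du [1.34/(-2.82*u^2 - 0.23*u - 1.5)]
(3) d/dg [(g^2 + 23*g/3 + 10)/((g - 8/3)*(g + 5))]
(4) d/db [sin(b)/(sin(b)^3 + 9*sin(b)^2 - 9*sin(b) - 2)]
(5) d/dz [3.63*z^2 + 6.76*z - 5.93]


(1) = -4
(2) = (7.5576*u + 0.3082)/(2.82*u^2 + 0.23*u + 1.5)^2
(3) = 2*(-24*g^2 - 210*g - 565)/(9*g^4 + 42*g^3 - 191*g^2 - 560*g + 1600)
(4) = -(2*sin(b)^3 + 9*sin(b)^2 + 2)*cos(b)/(sin(b)^3 + 9*sin(b)^2 - 9*sin(b) - 2)^2
(5) = 7.26*z + 6.76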